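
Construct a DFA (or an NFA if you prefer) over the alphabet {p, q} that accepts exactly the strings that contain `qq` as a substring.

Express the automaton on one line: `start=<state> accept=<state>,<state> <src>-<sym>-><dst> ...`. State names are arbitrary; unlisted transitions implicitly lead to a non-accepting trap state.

start=A accept=C A-p->A A-q->B B-p->A B-q->C C-p->C C-q->C

States A..B record the length of the longest prefix of `qq` that matches the current input suffix. Reaching C means `qq` has been seen, and we stay there forever. Accept from C.
A 3-state machine:
       p  q 
>  A   A  B 
   B   A  C 
 * C   C  C 
(> = start, * = accepting)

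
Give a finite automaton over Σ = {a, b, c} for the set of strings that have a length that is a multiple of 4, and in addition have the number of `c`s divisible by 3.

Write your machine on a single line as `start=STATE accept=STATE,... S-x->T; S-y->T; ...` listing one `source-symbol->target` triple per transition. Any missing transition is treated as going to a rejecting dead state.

Run two small machines in parallel and take their product. The first has 4 states tracking the input length modulo 4; the second has 3 states tracking the count of `c`s modulo 3. A product state is a pair (one from each), accepting exactly when both do.
A 12-state machine:
          a    b    c  
>* S0     S1   S1   S2 
   S1     S3   S3   S4 
   S2     S4   S4   S5 
   S3     S6   S6   S7 
   S4     S7   S7   S8 
   S5     S8   S8   S6 
   S6     S0   S0   S9 
   S7     S9   S9  S10 
   S8    S10  S10   S0 
   S9     S2   S2  S11 
   S10   S11  S11   S1 
   S11    S5   S5   S3 
(> = start, * = accepting)

start=S0; accept=S0; S0-a->S1; S0-b->S1; S0-c->S2; S1-a->S3; S1-b->S3; S1-c->S4; S2-a->S4; S2-b->S4; S2-c->S5; S3-a->S6; S3-b->S6; S3-c->S7; S4-a->S7; S4-b->S7; S4-c->S8; S5-a->S8; S5-b->S8; S5-c->S6; S6-a->S0; S6-b->S0; S6-c->S9; S7-a->S9; S7-b->S9; S7-c->S10; S8-a->S10; S8-b->S10; S8-c->S0; S9-a->S2; S9-b->S2; S9-c->S11; S10-a->S11; S10-b->S11; S10-c->S1; S11-a->S5; S11-b->S5; S11-c->S3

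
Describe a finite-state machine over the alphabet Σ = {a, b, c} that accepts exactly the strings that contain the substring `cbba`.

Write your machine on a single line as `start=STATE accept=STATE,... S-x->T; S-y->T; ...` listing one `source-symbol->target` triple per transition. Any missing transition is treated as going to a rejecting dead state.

start=s0; accept=s4; s0-a->s0; s0-b->s0; s0-c->s1; s1-a->s0; s1-b->s2; s1-c->s1; s2-a->s0; s2-b->s3; s2-c->s1; s3-a->s4; s3-b->s0; s3-c->s1; s4-a->s4; s4-b->s4; s4-c->s4

Track how much of `cbba` has been matched so far: state s0 is no progress, s4 is the absorbing accept state reached once `cbba` has occurred. Intermediate states record partial matches; on a mismatch, fall back to the longest reusable overlap.
        a   b   c  
>  s0   s0  s0  s1 
   s1   s0  s2  s1 
   s2   s0  s3  s1 
   s3   s4  s0  s1 
 * s4   s4  s4  s4 
(> = start, * = accepting)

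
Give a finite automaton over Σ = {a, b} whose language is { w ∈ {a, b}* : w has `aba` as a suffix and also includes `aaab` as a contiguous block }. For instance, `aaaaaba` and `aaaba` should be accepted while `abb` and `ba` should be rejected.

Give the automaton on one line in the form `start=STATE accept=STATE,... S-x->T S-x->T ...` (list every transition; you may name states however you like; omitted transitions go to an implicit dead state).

Build one automaton per condition and run them in lockstep. The first has 4 states tracking how much of the suffix `aba` has currently been matched; the second has 5 states tracking whether and how much of `aaab` has been seen. A product state is a pair (one from each), accepting exactly when both do. Minimizing collapses redundant product states.
With 7 states:
        a   b  
>  S0   S1  S0 
   S1   S2  S0 
   S2   S3  S0 
   S3   S3  S4 
   S4   S5  S6 
 * S5   S3  S4 
   S6   S3  S6 
(> = start, * = accepting)

start=S0 accept=S5 S0-a->S1 S0-b->S0 S1-a->S2 S1-b->S0 S2-a->S3 S2-b->S0 S3-a->S3 S3-b->S4 S4-a->S5 S4-b->S6 S5-a->S3 S5-b->S4 S6-a->S3 S6-b->S6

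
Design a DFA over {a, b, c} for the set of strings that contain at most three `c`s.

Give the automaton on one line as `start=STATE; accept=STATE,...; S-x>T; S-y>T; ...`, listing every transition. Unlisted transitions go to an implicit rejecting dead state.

start=s0; accept=s0,s1,s2,s3; s0-a>s0; s0-b>s0; s0-c>s1; s1-a>s1; s1-b>s1; s1-c>s2; s2-a>s2; s2-b>s2; s2-c>s3; s3-a>s3; s3-b>s3; s3-c>s4; s4-a>s4; s4-b>s4; s4-c>s4

Only the number of `c`s matters, and only up to 4. Make a chain s0 → s1 → s2 → s3 → s4 advanced by each `c` (with s4 absorbing); every other symbol self-loops. The accepting set is {s0, s1, s2, s3}.
5 states suffice.
        a   b   c  
>* s0   s0  s0  s1 
 * s1   s1  s1  s2 
 * s2   s2  s2  s3 
 * s3   s3  s3  s4 
   s4   s4  s4  s4 
(> = start, * = accepting)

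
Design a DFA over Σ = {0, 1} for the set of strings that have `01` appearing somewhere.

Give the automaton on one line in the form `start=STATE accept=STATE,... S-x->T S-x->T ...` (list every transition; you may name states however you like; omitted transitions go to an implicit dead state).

start=q0 accept=q2 q0-0->q1 q0-1->q0 q1-0->q1 q1-1->q2 q2-0->q2 q2-1->q2

States q0..q1 record the length of the longest prefix of `01` that matches the current input suffix. Reaching q2 means `01` has been seen, and we stay there forever. Accept from q2.
        0   1  
>  q0   q1  q0 
   q1   q1  q2 
 * q2   q2  q2 
(> = start, * = accepting)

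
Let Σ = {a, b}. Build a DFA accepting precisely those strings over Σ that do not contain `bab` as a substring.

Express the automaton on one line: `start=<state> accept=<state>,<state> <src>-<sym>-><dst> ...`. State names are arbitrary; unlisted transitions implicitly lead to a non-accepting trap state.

This is the complement of 'contains `bab`'. Use the same substring-matching states — q0 through q3 holding how much of `bab` has just been matched — but flip the accepting set: everything except the trap q3 accepts.
A 4-state machine:
        a   b  
>* q0   q0  q1 
 * q1   q2  q1 
 * q2   q0  q3 
   q3   q3  q3 
(> = start, * = accepting)

start=q0 accept=q0,q1,q2 q0-a->q0 q0-b->q1 q1-a->q2 q1-b->q1 q2-a->q0 q2-b->q3 q3-a->q3 q3-b->q3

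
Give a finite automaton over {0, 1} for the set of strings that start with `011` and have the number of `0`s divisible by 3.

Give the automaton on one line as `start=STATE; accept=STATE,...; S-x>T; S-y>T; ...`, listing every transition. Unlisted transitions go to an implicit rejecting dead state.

start=S0; accept=S8; S0-0>S1; S0-1>S2; S1-0>S3; S1-1>S4; S2-0>S5; S2-1>S2; S3-0>S2; S3-1>S3; S4-0>S3; S4-1>S6; S5-0>S3; S5-1>S5; S6-0>S7; S6-1>S6; S7-0>S8; S7-1>S7; S8-0>S6; S8-1>S8

Handle the two conditions separately and then intersect. The first has 5 states tracking whether the input so far still matches the prefix `011`; the second has 3 states tracking the count of `0`s modulo 3. A product state is a pair (one from each), accepting exactly when both do.
        0   1  
>  S0   S1  S2 
   S1   S3  S4 
   S2   S5  S2 
   S3   S2  S3 
   S4   S3  S6 
   S5   S3  S5 
   S6   S7  S6 
   S7   S8  S7 
 * S8   S6  S8 
(> = start, * = accepting)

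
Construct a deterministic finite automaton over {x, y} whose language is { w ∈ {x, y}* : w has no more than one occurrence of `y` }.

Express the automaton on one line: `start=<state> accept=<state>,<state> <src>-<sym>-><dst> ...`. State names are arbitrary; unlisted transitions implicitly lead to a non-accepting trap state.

Count `y`s, saturating at 2: state S0 means no `y` yet, S1 means one `y` seen, S2 means more than one. Each `y` increments (capped at S2); other symbols loop. Accept from {S0, S1}.
        x   y  
>* S0   S0  S1 
 * S1   S1  S2 
   S2   S2  S2 
(> = start, * = accepting)

start=S0 accept=S0,S1 S0-x->S0 S0-y->S1 S1-x->S1 S1-y->S2 S2-x->S2 S2-y->S2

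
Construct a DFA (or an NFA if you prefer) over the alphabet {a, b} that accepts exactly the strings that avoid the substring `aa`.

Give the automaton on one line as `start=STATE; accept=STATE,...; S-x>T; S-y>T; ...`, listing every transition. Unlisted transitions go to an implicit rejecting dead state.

start=s0; accept=s0,s1; s0-a>s1; s0-b>s0; s1-a>s2; s1-b>s0; s2-a>s2; s2-b>s2

Track partial matches of the forbidden pattern `aa`. State s2 is a dead state reached once `aa` has occurred; every other state accepts. s0 means no part of `aa` is currently matched.
With 3 states:
        a   b  
>* s0   s1  s0 
 * s1   s2  s0 
   s2   s2  s2 
(> = start, * = accepting)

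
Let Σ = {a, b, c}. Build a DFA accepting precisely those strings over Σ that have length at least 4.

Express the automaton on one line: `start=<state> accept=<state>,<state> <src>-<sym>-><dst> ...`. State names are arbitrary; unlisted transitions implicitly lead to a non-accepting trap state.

start=S0 accept=S4,S5 S0-a->S1 S0-b->S1 S0-c->S1 S1-a->S2 S1-b->S2 S1-c->S2 S2-a->S3 S2-b->S3 S2-c->S3 S3-a->S4 S3-b->S4 S3-c->S4 S4-a->S5 S4-b->S5 S4-c->S5 S5-a->S5 S5-b->S5 S5-c->S5

Count input length up to 5: every symbol moves from S0 toward S5, which means 'more than 4' and absorbs. Accept from {S4, S5}.
6 states suffice.
        a   b   c  
>  S0   S1  S1  S1 
   S1   S2  S2  S2 
   S2   S3  S3  S3 
   S3   S4  S4  S4 
 * S4   S5  S5  S5 
 * S5   S5  S5  S5 
(> = start, * = accepting)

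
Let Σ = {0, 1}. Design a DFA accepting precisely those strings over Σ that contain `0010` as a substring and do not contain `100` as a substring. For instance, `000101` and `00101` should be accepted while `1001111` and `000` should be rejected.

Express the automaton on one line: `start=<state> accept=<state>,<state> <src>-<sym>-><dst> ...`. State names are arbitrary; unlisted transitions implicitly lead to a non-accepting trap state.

start=q0 accept=q7,q10 q0-0->q1 q0-1->q2 q1-0->q3 q1-1->q2 q2-0->q4 q2-1->q2 q3-0->q3 q3-1->q5 q4-0->q6 q4-1->q2 q5-0->q7 q5-1->q2 q6-0->q6 q6-1->q8 q7-0->q9 q7-1->q10 q8-0->q9 q8-1->q11 q9-0->q9 q9-1->q9 q10-0->q7 q10-1->q10 q11-0->q12 q11-1->q11 q12-0->q6 q12-1->q11

Run two small machines in parallel and take their product. The first has 5 states tracking whether and how much of `0010` has been seen; the second has 4 states tracking partial matches of the forbidden pattern `100`. A product state is a pair (one from each), accepting exactly when both do.
With 13 states:
          0    1  
>  q0     q1   q2 
   q1     q3   q2 
   q2     q4   q2 
   q3     q3   q5 
   q4     q6   q2 
   q5     q7   q2 
   q6     q6   q8 
 * q7     q9  q10 
   q8     q9  q11 
   q9     q9   q9 
 * q10    q7  q10 
   q11   q12  q11 
   q12    q6  q11 
(> = start, * = accepting)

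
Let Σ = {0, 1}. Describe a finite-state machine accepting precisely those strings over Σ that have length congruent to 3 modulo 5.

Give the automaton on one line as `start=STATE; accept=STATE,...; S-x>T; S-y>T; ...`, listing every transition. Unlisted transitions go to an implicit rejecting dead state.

Count input length modulo 5: every symbol advances one step around the cycle S0 → S1 → S2 → S3 → S4 → S0. Accept at S3.
5 states suffice.
        0   1  
>  S0   S1  S1 
   S1   S2  S2 
   S2   S3  S3 
 * S3   S4  S4 
   S4   S0  S0 
(> = start, * = accepting)

start=S0; accept=S3; S0-0>S1; S0-1>S1; S1-0>S2; S1-1>S2; S2-0>S3; S2-1>S3; S3-0>S4; S3-1>S4; S4-0>S0; S4-1>S0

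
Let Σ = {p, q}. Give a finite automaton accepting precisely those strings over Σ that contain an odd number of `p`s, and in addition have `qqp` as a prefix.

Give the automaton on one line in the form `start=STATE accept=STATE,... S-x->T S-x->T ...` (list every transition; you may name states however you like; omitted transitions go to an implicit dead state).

start=S0 accept=S5 S0-p->S1 S0-q->S2 S1-p->S3 S1-q->S1 S2-p->S1 S2-q->S4 S3-p->S1 S3-q->S3 S4-p->S5 S4-q->S3 S5-p->S6 S5-q->S5 S6-p->S5 S6-q->S6

Handle the two conditions separately and then intersect. The first has 2 states tracking the count of `p`s modulo 2; the second has 5 states tracking whether the input so far still matches the prefix `qqp`. A product state is a pair (one from each), accepting exactly when both do.
7 states suffice.
        p   q  
>  S0   S1  S2 
   S1   S3  S1 
   S2   S1  S4 
   S3   S1  S3 
   S4   S5  S3 
 * S5   S6  S5 
   S6   S5  S6 
(> = start, * = accepting)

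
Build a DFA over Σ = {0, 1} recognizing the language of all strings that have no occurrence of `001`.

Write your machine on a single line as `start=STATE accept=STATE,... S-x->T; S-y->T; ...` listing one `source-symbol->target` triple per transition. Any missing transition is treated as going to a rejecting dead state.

Track partial matches of the forbidden pattern `001`. State q3 is a dead state reached once `001` has occurred; every other state accepts. q0 means no part of `001` is currently matched.
        0   1  
>* q0   q1  q0 
 * q1   q2  q0 
 * q2   q2  q3 
   q3   q3  q3 
(> = start, * = accepting)

start=q0; accept=q0,q1,q2; q0-0->q1; q0-1->q0; q1-0->q2; q1-1->q0; q2-0->q2; q2-1->q3; q3-0->q3; q3-1->q3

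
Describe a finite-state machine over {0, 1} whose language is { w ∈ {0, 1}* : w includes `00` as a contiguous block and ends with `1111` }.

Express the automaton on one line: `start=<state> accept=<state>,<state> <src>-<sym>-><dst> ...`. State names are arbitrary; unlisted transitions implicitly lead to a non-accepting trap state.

start=q0 accept=q6 q0-0->q1 q0-1->q0 q1-0->q2 q1-1->q0 q2-0->q2 q2-1->q3 q3-0->q2 q3-1->q4 q4-0->q2 q4-1->q5 q5-0->q2 q5-1->q6 q6-0->q2 q6-1->q6

Build one automaton per condition and run them in lockstep. One (3 states) tracks whether and how much of `00` has been seen; the other (5 states) tracks how much of the suffix `1111` has currently been matched. Each combined state is a pair, one component from each; accept when both components accept. After merging equivalent states the machine shrinks.
        0   1  
>  q0   q1  q0 
   q1   q2  q0 
   q2   q2  q3 
   q3   q2  q4 
   q4   q2  q5 
   q5   q2  q6 
 * q6   q2  q6 
(> = start, * = accepting)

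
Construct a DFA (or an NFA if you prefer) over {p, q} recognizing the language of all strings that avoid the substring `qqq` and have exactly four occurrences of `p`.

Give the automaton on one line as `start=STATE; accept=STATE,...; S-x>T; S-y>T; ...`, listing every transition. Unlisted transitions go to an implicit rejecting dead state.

Run two small machines in parallel and take their product. The first has 4 states tracking partial matches of the forbidden pattern `qqq`; the second has 6 states tracking the count of `p`s, saturating at 5. A product state is a pair (one from each), accepting exactly when both do.
A 24-state machine:
       p  q 
>  A   B  C 
   B   D  E 
   C   B  F 
   D   G  H 
   E   D  I 
   F   B  J 
   G   K  L 
   H   G  M 
   I   D  N 
   J   N  J 
 * K   O  P 
   L   K  Q 
   M   G  R 
   N   R  N 
   O   O  S 
 * P   O  T 
   Q   K  U 
   R   U  R 
   S   O  V 
 * T   O  W 
   U   W  U 
   V   O  X 
   W   X  W 
   X   X  X 
(> = start, * = accepting)

start=A; accept=K,P,T; A-p>B; A-q>C; B-p>D; B-q>E; C-p>B; C-q>F; D-p>G; D-q>H; E-p>D; E-q>I; F-p>B; F-q>J; G-p>K; G-q>L; H-p>G; H-q>M; I-p>D; I-q>N; J-p>N; J-q>J; K-p>O; K-q>P; L-p>K; L-q>Q; M-p>G; M-q>R; N-p>R; N-q>N; O-p>O; O-q>S; P-p>O; P-q>T; Q-p>K; Q-q>U; R-p>U; R-q>R; S-p>O; S-q>V; T-p>O; T-q>W; U-p>W; U-q>U; V-p>O; V-q>X; W-p>X; W-q>W; X-p>X; X-q>X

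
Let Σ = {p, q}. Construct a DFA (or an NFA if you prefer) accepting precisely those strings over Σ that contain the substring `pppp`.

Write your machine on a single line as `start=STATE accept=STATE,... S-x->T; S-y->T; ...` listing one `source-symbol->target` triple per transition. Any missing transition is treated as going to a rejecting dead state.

States A..D record the length of the longest prefix of `pppp` that matches the current input suffix. Reaching E means `pppp` has been seen, and we stay there forever. Accept from E.
A 5-state machine:
       p  q 
>  A   B  A 
   B   C  A 
   C   D  A 
   D   E  A 
 * E   E  E 
(> = start, * = accepting)

start=A; accept=E; A-p->B; A-q->A; B-p->C; B-q->A; C-p->D; C-q->A; D-p->E; D-q->A; E-p->E; E-q->E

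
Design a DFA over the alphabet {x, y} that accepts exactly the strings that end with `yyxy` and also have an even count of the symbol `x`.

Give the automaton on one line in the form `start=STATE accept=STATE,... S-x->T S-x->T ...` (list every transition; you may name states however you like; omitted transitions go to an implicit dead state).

Build one automaton per condition and run them in lockstep. One (5 states) tracks how much of the suffix `yyxy` has currently been matched; the other (2 states) tracks the count of `x`s modulo 2. Each combined state is a pair, one component from each; accept when both components accept. Equivalent product states are then merged.
A 6-state machine:
        x   y  
>  q0   q1  q0 
   q1   q0  q2 
   q2   q0  q3 
   q3   q4  q3 
   q4   q1  q5 
 * q5   q1  q0 
(> = start, * = accepting)

start=q0 accept=q5 q0-x->q1 q0-y->q0 q1-x->q0 q1-y->q2 q2-x->q0 q2-y->q3 q3-x->q4 q3-y->q3 q4-x->q1 q4-y->q5 q5-x->q1 q5-y->q0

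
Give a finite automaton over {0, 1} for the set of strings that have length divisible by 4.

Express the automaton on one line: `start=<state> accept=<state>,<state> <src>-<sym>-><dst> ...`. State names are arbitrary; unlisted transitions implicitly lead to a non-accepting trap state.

Count input length modulo 4: every symbol advances one step around the cycle S0 → S1 → S2 → S3 → S0. Accept at S0.
A 4-state machine:
        0   1  
>* S0   S1  S1 
   S1   S2  S2 
   S2   S3  S3 
   S3   S0  S0 
(> = start, * = accepting)

start=S0 accept=S0 S0-0->S1 S0-1->S1 S1-0->S2 S1-1->S2 S2-0->S3 S2-1->S3 S3-0->S0 S3-1->S0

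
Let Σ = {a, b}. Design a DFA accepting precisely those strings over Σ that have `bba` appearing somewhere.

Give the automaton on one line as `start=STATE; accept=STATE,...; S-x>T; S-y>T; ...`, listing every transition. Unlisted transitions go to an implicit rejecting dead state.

start=S0; accept=S3; S0-a>S0; S0-b>S1; S1-a>S0; S1-b>S2; S2-a>S3; S2-b>S2; S3-a>S3; S3-b>S3

States S0..S2 record the length of the longest prefix of `bba` that matches the current input suffix. Reaching S3 means `bba` has been seen, and we stay there forever. Accept from S3.
A 4-state machine:
        a   b  
>  S0   S0  S1 
   S1   S0  S2 
   S2   S3  S2 
 * S3   S3  S3 
(> = start, * = accepting)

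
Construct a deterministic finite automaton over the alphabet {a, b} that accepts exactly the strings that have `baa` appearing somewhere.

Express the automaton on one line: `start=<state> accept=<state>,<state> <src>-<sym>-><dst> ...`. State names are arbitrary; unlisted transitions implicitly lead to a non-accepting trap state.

States q0..q2 record the length of the longest prefix of `baa` that matches the current input suffix. Reaching q3 means `baa` has been seen, and we stay there forever. Accept from q3.
4 states suffice.
        a   b  
>  q0   q0  q1 
   q1   q2  q1 
   q2   q3  q1 
 * q3   q3  q3 
(> = start, * = accepting)

start=q0 accept=q3 q0-a->q0 q0-b->q1 q1-a->q2 q1-b->q1 q2-a->q3 q2-b->q1 q3-a->q3 q3-b->q3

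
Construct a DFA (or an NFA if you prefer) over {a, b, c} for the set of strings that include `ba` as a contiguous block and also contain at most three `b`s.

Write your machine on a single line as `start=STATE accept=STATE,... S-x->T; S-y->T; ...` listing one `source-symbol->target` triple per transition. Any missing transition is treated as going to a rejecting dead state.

Handle the two conditions separately and then intersect. One (3 states) tracks whether and how much of `ba` has been seen; the other (5 states) tracks the count of `b`s, saturating at 4. Each combined state is a pair, one component from each; accept when both components accept. Minimizing collapses redundant product states.
A 10-state machine:
        a   b   c  
>  S0   S0  S1  S0 
   S1   S2  S3  S4 
 * S2   S2  S5  S2 
   S3   S5  S6  S7 
   S4   S4  S3  S4 
 * S5   S5  S8  S5 
   S6   S8  S9  S9 
   S7   S7  S6  S7 
 * S8   S8  S9  S8 
   S9   S9  S9  S9 
(> = start, * = accepting)

start=S0; accept=S2,S5,S8; S0-a->S0; S0-b->S1; S0-c->S0; S1-a->S2; S1-b->S3; S1-c->S4; S2-a->S2; S2-b->S5; S2-c->S2; S3-a->S5; S3-b->S6; S3-c->S7; S4-a->S4; S4-b->S3; S4-c->S4; S5-a->S5; S5-b->S8; S5-c->S5; S6-a->S8; S6-b->S9; S6-c->S9; S7-a->S7; S7-b->S6; S7-c->S7; S8-a->S8; S8-b->S9; S8-c->S8; S9-a->S9; S9-b->S9; S9-c->S9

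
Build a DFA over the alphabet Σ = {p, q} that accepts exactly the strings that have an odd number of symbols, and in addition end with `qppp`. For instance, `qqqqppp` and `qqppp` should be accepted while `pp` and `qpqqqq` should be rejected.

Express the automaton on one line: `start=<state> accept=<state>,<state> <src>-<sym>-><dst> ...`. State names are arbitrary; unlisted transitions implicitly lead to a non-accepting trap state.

start=s0 accept=s5 s0-p->s1 s0-q->s1 s1-p->s0 s1-q->s2 s2-p->s3 s2-q->s1 s3-p->s4 s3-q->s2 s4-p->s5 s4-q->s1 s5-p->s0 s5-q->s2

Build one automaton per condition and run them in lockstep. One (2 states) tracks the input length modulo 2; the other (5 states) tracks how much of the suffix `qppp` has currently been matched. Each combined state is a pair, one component from each; accept when both components accept. After merging equivalent states the machine shrinks.
With 6 states:
        p   q  
>  s0   s1  s1 
   s1   s0  s2 
   s2   s3  s1 
   s3   s4  s2 
   s4   s5  s1 
 * s5   s0  s2 
(> = start, * = accepting)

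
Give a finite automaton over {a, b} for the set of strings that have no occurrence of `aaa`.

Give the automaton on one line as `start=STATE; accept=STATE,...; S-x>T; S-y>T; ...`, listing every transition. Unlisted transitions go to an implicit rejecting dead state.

start=q0; accept=q0,q1,q2; q0-a>q1; q0-b>q0; q1-a>q2; q1-b>q0; q2-a>q3; q2-b>q0; q3-a>q3; q3-b>q3

This is the complement of 'contains `aaa`'. Use the same substring-matching states — q0 through q3 holding how much of `aaa` has just been matched — but flip the accepting set: everything except the trap q3 accepts.
A 4-state machine:
        a   b  
>* q0   q1  q0 
 * q1   q2  q0 
 * q2   q3  q0 
   q3   q3  q3 
(> = start, * = accepting)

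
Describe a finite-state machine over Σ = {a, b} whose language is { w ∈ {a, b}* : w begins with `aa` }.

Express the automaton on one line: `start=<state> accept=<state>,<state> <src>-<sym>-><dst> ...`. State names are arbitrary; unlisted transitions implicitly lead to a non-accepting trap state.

start=S0 accept=S2 S0-a->S1 S0-b->S3 S1-a->S2 S1-b->S3 S2-a->S2 S2-b->S2 S3-a->S3 S3-b->S3

Walk along `aa` while the input agrees: from S0 take `a` to S1, and so on. Any deviation drops to the rejecting sink S3. Once S2 is reached the prefix is confirmed and every continuation is accepted.
With 4 states:
        a   b  
>  S0   S1  S3 
   S1   S2  S3 
 * S2   S2  S2 
   S3   S3  S3 
(> = start, * = accepting)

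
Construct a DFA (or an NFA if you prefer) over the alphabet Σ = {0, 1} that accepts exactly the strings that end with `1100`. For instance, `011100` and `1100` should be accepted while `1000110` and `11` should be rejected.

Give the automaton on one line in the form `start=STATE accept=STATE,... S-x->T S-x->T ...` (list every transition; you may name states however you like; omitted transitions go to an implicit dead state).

start=S0 accept=S4 S0-0->S0 S0-1->S1 S1-0->S0 S1-1->S2 S2-0->S3 S2-1->S2 S3-0->S4 S3-1->S1 S4-0->S0 S4-1->S1

Remember how much of `1100` the current input suffix matches. State S0 means no match yet; S1 means the last symbol is `1`; S2 means the last 2 symbols are `11`; S3 means the last 3 symbols are `110`; S4 means the last 4 symbols are `1100`. Only S4 accepts. On a mismatch, fall back to the longest proper suffix that is still a prefix of `1100`.
With 5 states:
        0   1  
>  S0   S0  S1 
   S1   S0  S2 
   S2   S3  S2 
   S3   S4  S1 
 * S4   S0  S1 
(> = start, * = accepting)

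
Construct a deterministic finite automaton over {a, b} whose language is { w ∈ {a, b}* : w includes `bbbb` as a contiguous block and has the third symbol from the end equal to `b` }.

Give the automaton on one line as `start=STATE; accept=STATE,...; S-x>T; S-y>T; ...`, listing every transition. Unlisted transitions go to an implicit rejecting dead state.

Run two small machines in parallel and take their product. One (5 states) tracks whether and how much of `bbbb` has been seen; the other (15 states) tracks the last 3 symbols read. Each combined state is a pair, one component from each; accept when both components accept. Equivalent product states are then merged.
          a    b  
>  S0     S0   S1 
   S1     S0   S2 
   S2     S0   S3 
   S3     S0   S4 
 * S4     S5   S4 
 * S5     S6   S7 
 * S6     S8   S9 
 * S7    S10  S11 
   S8     S8   S9 
   S9    S10  S11 
   S10    S6   S7 
   S11    S5   S4 
(> = start, * = accepting)

start=S0; accept=S4,S5,S6,S7; S0-a>S0; S0-b>S1; S1-a>S0; S1-b>S2; S2-a>S0; S2-b>S3; S3-a>S0; S3-b>S4; S4-a>S5; S4-b>S4; S5-a>S6; S5-b>S7; S6-a>S8; S6-b>S9; S7-a>S10; S7-b>S11; S8-a>S8; S8-b>S9; S9-a>S10; S9-b>S11; S10-a>S6; S10-b>S7; S11-a>S5; S11-b>S4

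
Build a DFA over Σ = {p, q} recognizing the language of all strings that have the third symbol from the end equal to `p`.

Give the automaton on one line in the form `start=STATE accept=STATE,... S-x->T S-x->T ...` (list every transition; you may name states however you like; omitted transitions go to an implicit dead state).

start=A accept=H,I,J,K A-p->B A-q->C B-p->D B-q->E C-p->F C-q->G D-p->H D-q->I E-p->J E-q->K F-p->L F-q->M G-p->N G-q->O H-p->H H-q->I I-p->J I-q->K J-p->L J-q->M K-p->N K-q->O L-p->H L-q->I M-p->J M-q->K N-p->L N-q->M O-p->N O-q->O

A DFA must remember the last 3 symbols (since which symbol is third-to-last isn't known until the input ends). Use one state per possible window of the last ≤3 symbols; accept from those whose window starts with `p`.
With 15 states:
       p  q 
>  A   B  C 
   B   D  E 
   C   F  G 
   D   H  I 
   E   J  K 
   F   L  M 
   G   N  O 
 * H   H  I 
 * I   J  K 
 * J   L  M 
 * K   N  O 
   L   H  I 
   M   J  K 
   N   L  M 
   O   N  O 
(> = start, * = accepting)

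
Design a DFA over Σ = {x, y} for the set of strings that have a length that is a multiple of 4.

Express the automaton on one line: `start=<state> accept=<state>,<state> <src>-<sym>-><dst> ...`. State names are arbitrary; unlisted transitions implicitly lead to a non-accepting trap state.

Only the length mod 4 matters, so use a 4-cycle: from any state, every input symbol moves to the next state, wrapping D back to A. Mark A accepting.
       x  y 
>* A   B  B 
   B   C  C 
   C   D  D 
   D   A  A 
(> = start, * = accepting)

start=A accept=A A-x->B A-y->B B-x->C B-y->C C-x->D C-y->D D-x->A D-y->A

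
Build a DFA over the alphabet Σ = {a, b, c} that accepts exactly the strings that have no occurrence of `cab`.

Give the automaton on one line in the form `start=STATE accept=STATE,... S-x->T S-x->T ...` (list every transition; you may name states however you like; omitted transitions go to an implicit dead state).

Track partial matches of the forbidden pattern `cab`. State q3 is a dead state reached once `cab` has occurred; every other state accepts. q0 means no part of `cab` is currently matched.
A 4-state machine:
        a   b   c  
>* q0   q0  q0  q1 
 * q1   q2  q0  q1 
 * q2   q0  q3  q1 
   q3   q3  q3  q3 
(> = start, * = accepting)

start=q0 accept=q0,q1,q2 q0-a->q0 q0-b->q0 q0-c->q1 q1-a->q2 q1-b->q0 q1-c->q1 q2-a->q0 q2-b->q3 q2-c->q1 q3-a->q3 q3-b->q3 q3-c->q3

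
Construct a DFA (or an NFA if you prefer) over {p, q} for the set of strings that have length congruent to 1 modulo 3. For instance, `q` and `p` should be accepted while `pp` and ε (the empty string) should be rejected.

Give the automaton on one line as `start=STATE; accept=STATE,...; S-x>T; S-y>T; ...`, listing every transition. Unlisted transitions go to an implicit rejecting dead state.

Count input length modulo 3: every symbol advances one step around the cycle s0 → s1 → s2 → s0. Accept at s1.
A 3-state machine:
        p   q  
>  s0   s1  s1 
 * s1   s2  s2 
   s2   s0  s0 
(> = start, * = accepting)

start=s0; accept=s1; s0-p>s1; s0-q>s1; s1-p>s2; s1-q>s2; s2-p>s0; s2-q>s0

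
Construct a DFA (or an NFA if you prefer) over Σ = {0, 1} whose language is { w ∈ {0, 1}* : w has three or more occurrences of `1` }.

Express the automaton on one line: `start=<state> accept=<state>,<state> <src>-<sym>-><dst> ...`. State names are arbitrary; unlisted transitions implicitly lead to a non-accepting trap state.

Count `1`s, saturating at 4: states s0 through s3 mean 0 through 3 `1`s seen; s4 means more than 3. Each `1` increments (capped at s4); other symbols loop. Accept from {s3, s4}.
5 states suffice.
        0   1  
>  s0   s0  s1 
   s1   s1  s2 
   s2   s2  s3 
 * s3   s3  s4 
 * s4   s4  s4 
(> = start, * = accepting)

start=s0 accept=s3,s4 s0-0->s0 s0-1->s1 s1-0->s1 s1-1->s2 s2-0->s2 s2-1->s3 s3-0->s3 s3-1->s4 s4-0->s4 s4-1->s4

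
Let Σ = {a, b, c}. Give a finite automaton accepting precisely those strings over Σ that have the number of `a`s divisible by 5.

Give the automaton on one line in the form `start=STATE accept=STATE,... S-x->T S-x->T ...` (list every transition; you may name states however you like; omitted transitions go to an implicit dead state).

The only thing that matters is how many `a`s have appeared, reduced mod 5. Use one state per residue: S0 for 0, …, S4 for 4. Reading `a` moves to the next residue; anything else stays put. S0 is accepting.
With 5 states:
        a   b   c  
>* S0   S1  S0  S0 
   S1   S2  S1  S1 
   S2   S3  S2  S2 
   S3   S4  S3  S3 
   S4   S0  S4  S4 
(> = start, * = accepting)

start=S0 accept=S0 S0-a->S1 S0-b->S0 S0-c->S0 S1-a->S2 S1-b->S1 S1-c->S1 S2-a->S3 S2-b->S2 S2-c->S2 S3-a->S4 S3-b->S3 S3-c->S3 S4-a->S0 S4-b->S4 S4-c->S4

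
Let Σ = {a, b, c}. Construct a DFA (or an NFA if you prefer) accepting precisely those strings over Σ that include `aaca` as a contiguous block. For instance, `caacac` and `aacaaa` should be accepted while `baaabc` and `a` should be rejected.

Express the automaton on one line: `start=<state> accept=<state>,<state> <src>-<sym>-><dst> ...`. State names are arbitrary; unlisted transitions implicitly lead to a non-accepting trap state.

States q0..q3 record the length of the longest prefix of `aaca` that matches the current input suffix. Reaching q4 means `aaca` has been seen, and we stay there forever. Accept from q4.
With 5 states:
        a   b   c  
>  q0   q1  q0  q0 
   q1   q2  q0  q0 
   q2   q2  q0  q3 
   q3   q4  q0  q0 
 * q4   q4  q4  q4 
(> = start, * = accepting)

start=q0 accept=q4 q0-a->q1 q0-b->q0 q0-c->q0 q1-a->q2 q1-b->q0 q1-c->q0 q2-a->q2 q2-b->q0 q2-c->q3 q3-a->q4 q3-b->q0 q3-c->q0 q4-a->q4 q4-b->q4 q4-c->q4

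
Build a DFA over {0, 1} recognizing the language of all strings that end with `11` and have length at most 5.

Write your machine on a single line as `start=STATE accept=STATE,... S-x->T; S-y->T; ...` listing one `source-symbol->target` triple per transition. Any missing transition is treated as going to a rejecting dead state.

Handle the two conditions separately and then intersect. One (3 states) tracks how much of the suffix `11` has currently been matched; the other (7 states) tracks the input length, saturating at 6. Each combined state is a pair, one component from each; accept when both components accept.
          0    1  
>  s0     s1   s2 
   s1     s3   s4 
   s2     s3   s5 
   s3     s6   s7 
   s4     s6   s8 
 * s5     s6   s8 
   s6     s9  s10 
   s7     s9  s11 
 * s8     s9  s11 
   s9    s12  s13 
   s10   s12  s14 
 * s11   s12  s14 
   s12   s15  s16 
   s13   s15  s17 
 * s14   s15  s17 
   s15   s15  s16 
   s16   s15  s17 
   s17   s15  s17 
(> = start, * = accepting)

start=s0; accept=s5,s8,s11,s14; s0-0->s1; s0-1->s2; s1-0->s3; s1-1->s4; s2-0->s3; s2-1->s5; s3-0->s6; s3-1->s7; s4-0->s6; s4-1->s8; s5-0->s6; s5-1->s8; s6-0->s9; s6-1->s10; s7-0->s9; s7-1->s11; s8-0->s9; s8-1->s11; s9-0->s12; s9-1->s13; s10-0->s12; s10-1->s14; s11-0->s12; s11-1->s14; s12-0->s15; s12-1->s16; s13-0->s15; s13-1->s17; s14-0->s15; s14-1->s17; s15-0->s15; s15-1->s16; s16-0->s15; s16-1->s17; s17-0->s15; s17-1->s17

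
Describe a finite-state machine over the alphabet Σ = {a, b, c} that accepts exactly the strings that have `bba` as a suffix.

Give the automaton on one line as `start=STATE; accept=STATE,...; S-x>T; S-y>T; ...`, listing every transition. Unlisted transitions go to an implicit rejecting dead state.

Let each state record the length of the longest suffix of the input read so far that is also a prefix of `bba`. s1 means the last symbol is `b`; s2 means the last 2 symbols are `bb`; s3 means the last 3 symbols are `bba`. Accept only at s3, where the string currently ends in `bba`.
4 states suffice.
        a   b   c  
>  s0   s0  s1  s0 
   s1   s0  s2  s0 
   s2   s3  s2  s0 
 * s3   s0  s1  s0 
(> = start, * = accepting)

start=s0; accept=s3; s0-a>s0; s0-b>s1; s0-c>s0; s1-a>s0; s1-b>s2; s1-c>s0; s2-a>s3; s2-b>s2; s2-c>s0; s3-a>s0; s3-b>s1; s3-c>s0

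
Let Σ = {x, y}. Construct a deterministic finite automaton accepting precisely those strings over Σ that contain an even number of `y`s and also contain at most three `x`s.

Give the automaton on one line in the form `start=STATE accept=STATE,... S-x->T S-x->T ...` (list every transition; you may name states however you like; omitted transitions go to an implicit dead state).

start=q0 accept=q0,q1,q3,q5 q0-x->q1 q0-y->q2 q1-x->q3 q1-y->q4 q2-x->q4 q2-y->q0 q3-x->q5 q3-y->q6 q4-x->q6 q4-y->q1 q5-x->q7 q5-y->q8 q6-x->q8 q6-y->q3 q7-x->q7 q7-y->q9 q8-x->q9 q8-y->q5 q9-x->q9 q9-y->q7

Run two small machines in parallel and take their product. One (2 states) tracks the count of `y`s modulo 2; the other (5 states) tracks the count of `x`s, saturating at 4. Each combined state is a pair, one component from each; accept when both components accept.
10 states suffice.
        x   y  
>* q0   q1  q2 
 * q1   q3  q4 
   q2   q4  q0 
 * q3   q5  q6 
   q4   q6  q1 
 * q5   q7  q8 
   q6   q8  q3 
   q7   q7  q9 
   q8   q9  q5 
   q9   q9  q7 
(> = start, * = accepting)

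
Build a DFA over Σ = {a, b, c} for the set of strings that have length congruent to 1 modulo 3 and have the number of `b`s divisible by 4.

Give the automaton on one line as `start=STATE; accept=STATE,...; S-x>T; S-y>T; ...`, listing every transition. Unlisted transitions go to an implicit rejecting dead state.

Run two small machines in parallel and take their product. The first has 3 states tracking the input length modulo 3; the second has 4 states tracking the count of `b`s modulo 4. A product state is a pair (one from each), accepting exactly when both do.
          a    b    c  
>  q0     q1   q2   q1 
 * q1     q3   q4   q3 
   q2     q4   q5   q4 
   q3     q0   q6   q0 
   q4     q6   q7   q6 
   q5     q7   q8   q7 
   q6     q2   q9   q2 
   q7     q9  q10   q9 
   q8    q10   q1  q10 
   q9     q5  q11   q5 
   q10   q11   q3  q11 
   q11    q8   q0   q8 
(> = start, * = accepting)

start=q0; accept=q1; q0-a>q1; q0-b>q2; q0-c>q1; q1-a>q3; q1-b>q4; q1-c>q3; q2-a>q4; q2-b>q5; q2-c>q4; q3-a>q0; q3-b>q6; q3-c>q0; q4-a>q6; q4-b>q7; q4-c>q6; q5-a>q7; q5-b>q8; q5-c>q7; q6-a>q2; q6-b>q9; q6-c>q2; q7-a>q9; q7-b>q10; q7-c>q9; q8-a>q10; q8-b>q1; q8-c>q10; q9-a>q5; q9-b>q11; q9-c>q5; q10-a>q11; q10-b>q3; q10-c>q11; q11-a>q8; q11-b>q0; q11-c>q8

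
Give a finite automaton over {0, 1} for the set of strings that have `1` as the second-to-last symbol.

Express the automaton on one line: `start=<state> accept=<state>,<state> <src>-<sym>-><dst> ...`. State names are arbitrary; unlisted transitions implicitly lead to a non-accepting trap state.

start=S0 accept=S5,S6 S0-0->S1 S0-1->S2 S1-0->S3 S1-1->S4 S2-0->S5 S2-1->S6 S3-0->S3 S3-1->S4 S4-0->S5 S4-1->S6 S5-0->S3 S5-1->S4 S6-0->S5 S6-1->S6

A DFA must remember the last 2 symbols (since which symbol is second-to-last isn't known until the input ends). Use one state per possible window of the last ≤2 symbols; accept from those whose window starts with `1`.
        0   1  
>  S0   S1  S2 
   S1   S3  S4 
   S2   S5  S6 
   S3   S3  S4 
   S4   S5  S6 
 * S5   S3  S4 
 * S6   S5  S6 
(> = start, * = accepting)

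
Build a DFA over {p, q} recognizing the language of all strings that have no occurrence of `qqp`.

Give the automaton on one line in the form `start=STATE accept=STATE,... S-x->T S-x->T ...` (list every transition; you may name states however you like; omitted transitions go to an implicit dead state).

start=S0 accept=S0,S1,S2 S0-p->S0 S0-q->S1 S1-p->S0 S1-q->S2 S2-p->S3 S2-q->S2 S3-p->S3 S3-q->S3

Track partial matches of the forbidden pattern `qqp`. State S3 is a dead state reached once `qqp` has occurred; every other state accepts. S0 means no part of `qqp` is currently matched.
        p   q  
>* S0   S0  S1 
 * S1   S0  S2 
 * S2   S3  S2 
   S3   S3  S3 
(> = start, * = accepting)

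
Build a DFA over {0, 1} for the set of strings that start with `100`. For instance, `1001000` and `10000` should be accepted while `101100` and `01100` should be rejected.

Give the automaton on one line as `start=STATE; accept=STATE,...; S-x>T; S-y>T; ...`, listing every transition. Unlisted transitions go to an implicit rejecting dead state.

Check the first 3 symbols one by one: q0 through q2 record how many have matched `100` so far; any wrong symbol goes to the dead state q4. After all 3 match we enter the accepting sink q3.
With 5 states:
        0   1  
>  q0   q4  q1 
   q1   q2  q4 
   q2   q3  q4 
 * q3   q3  q3 
   q4   q4  q4 
(> = start, * = accepting)

start=q0; accept=q3; q0-0>q4; q0-1>q1; q1-0>q2; q1-1>q4; q2-0>q3; q2-1>q4; q3-0>q3; q3-1>q3; q4-0>q4; q4-1>q4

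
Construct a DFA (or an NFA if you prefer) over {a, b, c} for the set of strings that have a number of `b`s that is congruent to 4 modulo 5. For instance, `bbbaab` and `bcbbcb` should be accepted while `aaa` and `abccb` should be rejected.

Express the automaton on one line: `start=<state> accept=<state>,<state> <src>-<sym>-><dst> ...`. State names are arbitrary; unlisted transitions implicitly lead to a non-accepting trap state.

start=q0 accept=q4 q0-a->q0 q0-b->q1 q0-c->q0 q1-a->q1 q1-b->q2 q1-c->q1 q2-a->q2 q2-b->q3 q2-c->q2 q3-a->q3 q3-b->q4 q3-c->q3 q4-a->q4 q4-b->q0 q4-c->q4

Keep the running count of `b`s modulo 5: each `b` advances along the cycle q0 → q1 → q2 → q3 → q4 → q0 while other symbols loop. Accept at q4.
A 5-state machine:
        a   b   c  
>  q0   q0  q1  q0 
   q1   q1  q2  q1 
   q2   q2  q3  q2 
   q3   q3  q4  q3 
 * q4   q4  q0  q4 
(> = start, * = accepting)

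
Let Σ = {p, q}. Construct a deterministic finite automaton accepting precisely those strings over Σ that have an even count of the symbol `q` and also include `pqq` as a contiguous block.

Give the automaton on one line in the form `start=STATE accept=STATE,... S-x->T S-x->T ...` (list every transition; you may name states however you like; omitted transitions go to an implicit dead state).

start=S0 accept=S5 S0-p->S1 S0-q->S2 S1-p->S1 S1-q->S3 S2-p->S4 S2-q->S0 S3-p->S4 S3-q->S5 S4-p->S4 S4-q->S6 S5-p->S5 S5-q->S7 S6-p->S1 S6-q->S7 S7-p->S7 S7-q->S5

Handle the two conditions separately and then intersect. The first has 2 states tracking the count of `q`s modulo 2; the second has 4 states tracking whether and how much of `pqq` has been seen. A product state is a pair (one from each), accepting exactly when both do.
        p   q  
>  S0   S1  S2 
   S1   S1  S3 
   S2   S4  S0 
   S3   S4  S5 
   S4   S4  S6 
 * S5   S5  S7 
   S6   S1  S7 
   S7   S7  S5 
(> = start, * = accepting)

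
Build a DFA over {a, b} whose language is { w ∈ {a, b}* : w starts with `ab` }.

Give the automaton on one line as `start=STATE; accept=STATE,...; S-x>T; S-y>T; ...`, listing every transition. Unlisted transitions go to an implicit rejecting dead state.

Walk along `ab` while the input agrees: from q0 take `a` to q1, and so on. Any deviation drops to the rejecting sink q3. Once q2 is reached the prefix is confirmed and every continuation is accepted.
With 4 states:
        a   b  
>  q0   q1  q3 
   q1   q3  q2 
 * q2   q2  q2 
   q3   q3  q3 
(> = start, * = accepting)

start=q0; accept=q2; q0-a>q1; q0-b>q3; q1-a>q3; q1-b>q2; q2-a>q2; q2-b>q2; q3-a>q3; q3-b>q3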